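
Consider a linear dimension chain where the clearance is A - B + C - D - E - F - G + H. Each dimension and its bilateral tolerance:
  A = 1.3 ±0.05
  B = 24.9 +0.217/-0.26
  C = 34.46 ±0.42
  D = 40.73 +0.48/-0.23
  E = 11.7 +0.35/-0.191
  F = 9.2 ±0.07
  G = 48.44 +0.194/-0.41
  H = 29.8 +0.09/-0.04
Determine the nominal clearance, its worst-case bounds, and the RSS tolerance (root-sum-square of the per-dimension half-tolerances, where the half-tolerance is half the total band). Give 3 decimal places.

Stack each dimension's contribution:
  +A: nom +1.300 → Σnom=1.300; wc +0.050/-0.050 → slack +0.050/-0.050; half-tol=0.050, Σhalf²=0.002500
  -B: nom -24.900 → Σnom=-23.600; wc +0.260/-0.217 → slack +0.310/-0.267; half-tol=0.238, Σhalf²=0.059382
  +C: nom +34.460 → Σnom=10.860; wc +0.420/-0.420 → slack +0.730/-0.687; half-tol=0.420, Σhalf²=0.235782
  -D: nom -40.730 → Σnom=-29.870; wc +0.230/-0.480 → slack +0.960/-1.167; half-tol=0.355, Σhalf²=0.361807
  -E: nom -11.700 → Σnom=-41.570; wc +0.191/-0.350 → slack +1.151/-1.517; half-tol=0.270, Σhalf²=0.434977
  -F: nom -9.200 → Σnom=-50.770; wc +0.070/-0.070 → slack +1.221/-1.587; half-tol=0.070, Σhalf²=0.439877
  -G: nom -48.440 → Σnom=-99.210; wc +0.410/-0.194 → slack +1.631/-1.781; half-tol=0.302, Σhalf²=0.531081
  +H: nom +29.800 → Σnom=-69.410; wc +0.090/-0.040 → slack +1.721/-1.821; half-tol=0.065, Σhalf²=0.535307
Nominal = -69.410. Worst-case = [-69.410 - 1.821, -69.410 + 1.721] = [-71.231, -67.689]. RSS = √0.535307 = 0.732.

nominal=-69.410 wc=[-71.231,-67.689] rss=0.732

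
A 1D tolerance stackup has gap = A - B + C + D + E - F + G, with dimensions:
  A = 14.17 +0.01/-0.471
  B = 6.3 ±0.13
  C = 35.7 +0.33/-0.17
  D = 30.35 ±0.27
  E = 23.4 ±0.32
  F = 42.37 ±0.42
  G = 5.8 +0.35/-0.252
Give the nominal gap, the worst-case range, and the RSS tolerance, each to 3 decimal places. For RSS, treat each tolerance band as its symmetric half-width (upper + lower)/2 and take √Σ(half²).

nominal=60.750 wc=[58.717,62.580] rss=0.761

Stack each dimension's contribution:
  +A: nom +14.170 → Σnom=14.170; wc +0.010/-0.471 → slack +0.010/-0.471; half-tol=0.240, Σhalf²=0.057840
  -B: nom -6.300 → Σnom=7.870; wc +0.130/-0.130 → slack +0.140/-0.601; half-tol=0.130, Σhalf²=0.074740
  +C: nom +35.700 → Σnom=43.570; wc +0.330/-0.170 → slack +0.470/-0.771; half-tol=0.250, Σhalf²=0.137240
  +D: nom +30.350 → Σnom=73.920; wc +0.270/-0.270 → slack +0.740/-1.041; half-tol=0.270, Σhalf²=0.210140
  +E: nom +23.400 → Σnom=97.320; wc +0.320/-0.320 → slack +1.060/-1.361; half-tol=0.320, Σhalf²=0.312540
  -F: nom -42.370 → Σnom=54.950; wc +0.420/-0.420 → slack +1.480/-1.781; half-tol=0.420, Σhalf²=0.488940
  +G: nom +5.800 → Σnom=60.750; wc +0.350/-0.252 → slack +1.830/-2.033; half-tol=0.301, Σhalf²=0.579541
Nominal = 60.750. Worst-case = [60.750 - 2.033, 60.750 + 1.830] = [58.717, 62.580]. RSS = √0.579541 = 0.761.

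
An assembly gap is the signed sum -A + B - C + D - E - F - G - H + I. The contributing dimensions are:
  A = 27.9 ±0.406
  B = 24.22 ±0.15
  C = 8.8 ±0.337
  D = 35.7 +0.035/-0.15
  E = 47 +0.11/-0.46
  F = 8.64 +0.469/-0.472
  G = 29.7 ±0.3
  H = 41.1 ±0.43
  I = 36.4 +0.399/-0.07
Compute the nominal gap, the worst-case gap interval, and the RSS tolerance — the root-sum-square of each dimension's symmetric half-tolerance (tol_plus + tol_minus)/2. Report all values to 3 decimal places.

nominal=-66.820 wc=[-69.242,-63.831] rss=0.971

Stack each dimension's contribution:
  -A: nom -27.900 → Σnom=-27.900; wc +0.406/-0.406 → slack +0.406/-0.406; half-tol=0.406, Σhalf²=0.164836
  +B: nom +24.220 → Σnom=-3.680; wc +0.150/-0.150 → slack +0.556/-0.556; half-tol=0.150, Σhalf²=0.187336
  -C: nom -8.800 → Σnom=-12.480; wc +0.337/-0.337 → slack +0.893/-0.893; half-tol=0.337, Σhalf²=0.300905
  +D: nom +35.700 → Σnom=23.220; wc +0.035/-0.150 → slack +0.928/-1.043; half-tol=0.092, Σhalf²=0.309461
  -E: nom -47.000 → Σnom=-23.780; wc +0.460/-0.110 → slack +1.388/-1.153; half-tol=0.285, Σhalf²=0.390686
  -F: nom -8.640 → Σnom=-32.420; wc +0.472/-0.469 → slack +1.860/-1.622; half-tol=0.470, Σhalf²=0.612057
  -G: nom -29.700 → Σnom=-62.120; wc +0.300/-0.300 → slack +2.160/-1.922; half-tol=0.300, Σhalf²=0.702056
  -H: nom -41.100 → Σnom=-103.220; wc +0.430/-0.430 → slack +2.590/-2.352; half-tol=0.430, Σhalf²=0.886956
  +I: nom +36.400 → Σnom=-66.820; wc +0.399/-0.070 → slack +2.989/-2.422; half-tol=0.235, Σhalf²=0.941947
Nominal = -66.820. Worst-case = [-66.820 - 2.422, -66.820 + 2.989] = [-69.242, -63.831]. RSS = √0.941947 = 0.971.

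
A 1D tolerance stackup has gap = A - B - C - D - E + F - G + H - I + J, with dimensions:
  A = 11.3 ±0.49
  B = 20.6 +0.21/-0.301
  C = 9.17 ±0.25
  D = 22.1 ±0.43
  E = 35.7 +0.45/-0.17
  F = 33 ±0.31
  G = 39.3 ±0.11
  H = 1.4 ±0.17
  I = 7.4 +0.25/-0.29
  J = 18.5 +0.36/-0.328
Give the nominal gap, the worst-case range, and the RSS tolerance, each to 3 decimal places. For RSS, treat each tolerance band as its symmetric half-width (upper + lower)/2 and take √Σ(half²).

nominal=-70.070 wc=[-73.068,-67.189] rss=0.989

Stack each dimension's contribution:
  +A: nom +11.300 → Σnom=11.300; wc +0.490/-0.490 → slack +0.490/-0.490; half-tol=0.490, Σhalf²=0.240100
  -B: nom -20.600 → Σnom=-9.300; wc +0.301/-0.210 → slack +0.791/-0.700; half-tol=0.256, Σhalf²=0.305380
  -C: nom -9.170 → Σnom=-18.470; wc +0.250/-0.250 → slack +1.041/-0.950; half-tol=0.250, Σhalf²=0.367880
  -D: nom -22.100 → Σnom=-40.570; wc +0.430/-0.430 → slack +1.471/-1.380; half-tol=0.430, Σhalf²=0.552780
  -E: nom -35.700 → Σnom=-76.270; wc +0.170/-0.450 → slack +1.641/-1.830; half-tol=0.310, Σhalf²=0.648880
  +F: nom +33.000 → Σnom=-43.270; wc +0.310/-0.310 → slack +1.951/-2.140; half-tol=0.310, Σhalf²=0.744980
  -G: nom -39.300 → Σnom=-82.570; wc +0.110/-0.110 → slack +2.061/-2.250; half-tol=0.110, Σhalf²=0.757080
  +H: nom +1.400 → Σnom=-81.170; wc +0.170/-0.170 → slack +2.231/-2.420; half-tol=0.170, Σhalf²=0.785980
  -I: nom -7.400 → Σnom=-88.570; wc +0.290/-0.250 → slack +2.521/-2.670; half-tol=0.270, Σhalf²=0.858880
  +J: nom +18.500 → Σnom=-70.070; wc +0.360/-0.328 → slack +2.881/-2.998; half-tol=0.344, Σhalf²=0.977216
Nominal = -70.070. Worst-case = [-70.070 - 2.998, -70.070 + 2.881] = [-73.068, -67.189]. RSS = √0.977216 = 0.989.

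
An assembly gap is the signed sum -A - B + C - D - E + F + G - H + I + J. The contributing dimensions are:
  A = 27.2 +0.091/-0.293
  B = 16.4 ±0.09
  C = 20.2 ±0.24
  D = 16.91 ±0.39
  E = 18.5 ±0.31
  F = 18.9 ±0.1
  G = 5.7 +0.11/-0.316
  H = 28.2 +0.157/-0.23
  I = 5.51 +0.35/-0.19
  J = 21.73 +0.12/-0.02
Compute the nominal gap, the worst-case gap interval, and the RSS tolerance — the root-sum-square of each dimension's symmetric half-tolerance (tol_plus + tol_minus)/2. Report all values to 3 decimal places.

Stack each dimension's contribution:
  -A: nom -27.200 → Σnom=-27.200; wc +0.293/-0.091 → slack +0.293/-0.091; half-tol=0.192, Σhalf²=0.036864
  -B: nom -16.400 → Σnom=-43.600; wc +0.090/-0.090 → slack +0.383/-0.181; half-tol=0.090, Σhalf²=0.044964
  +C: nom +20.200 → Σnom=-23.400; wc +0.240/-0.240 → slack +0.623/-0.421; half-tol=0.240, Σhalf²=0.102564
  -D: nom -16.910 → Σnom=-40.310; wc +0.390/-0.390 → slack +1.013/-0.811; half-tol=0.390, Σhalf²=0.254664
  -E: nom -18.500 → Σnom=-58.810; wc +0.310/-0.310 → slack +1.323/-1.121; half-tol=0.310, Σhalf²=0.350764
  +F: nom +18.900 → Σnom=-39.910; wc +0.100/-0.100 → slack +1.423/-1.221; half-tol=0.100, Σhalf²=0.360764
  +G: nom +5.700 → Σnom=-34.210; wc +0.110/-0.316 → slack +1.533/-1.537; half-tol=0.213, Σhalf²=0.406133
  -H: nom -28.200 → Σnom=-62.410; wc +0.230/-0.157 → slack +1.763/-1.694; half-tol=0.194, Σhalf²=0.443575
  +I: nom +5.510 → Σnom=-56.900; wc +0.350/-0.190 → slack +2.113/-1.884; half-tol=0.270, Σhalf²=0.516475
  +J: nom +21.730 → Σnom=-35.170; wc +0.120/-0.020 → slack +2.233/-1.904; half-tol=0.070, Σhalf²=0.521375
Nominal = -35.170. Worst-case = [-35.170 - 1.904, -35.170 + 2.233] = [-37.074, -32.937]. RSS = √0.521375 = 0.722.

nominal=-35.170 wc=[-37.074,-32.937] rss=0.722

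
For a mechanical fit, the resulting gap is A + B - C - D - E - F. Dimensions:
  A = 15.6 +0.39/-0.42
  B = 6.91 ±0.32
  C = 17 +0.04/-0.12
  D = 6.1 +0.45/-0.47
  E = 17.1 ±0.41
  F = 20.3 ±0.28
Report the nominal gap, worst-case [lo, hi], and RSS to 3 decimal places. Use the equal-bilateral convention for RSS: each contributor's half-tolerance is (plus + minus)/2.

nominal=-37.990 wc=[-39.910,-36.000] rss=0.855

Stack each dimension's contribution:
  +A: nom +15.600 → Σnom=15.600; wc +0.390/-0.420 → slack +0.390/-0.420; half-tol=0.405, Σhalf²=0.164025
  +B: nom +6.910 → Σnom=22.510; wc +0.320/-0.320 → slack +0.710/-0.740; half-tol=0.320, Σhalf²=0.266425
  -C: nom -17.000 → Σnom=5.510; wc +0.120/-0.040 → slack +0.830/-0.780; half-tol=0.080, Σhalf²=0.272825
  -D: nom -6.100 → Σnom=-0.590; wc +0.470/-0.450 → slack +1.300/-1.230; half-tol=0.460, Σhalf²=0.484425
  -E: nom -17.100 → Σnom=-17.690; wc +0.410/-0.410 → slack +1.710/-1.640; half-tol=0.410, Σhalf²=0.652525
  -F: nom -20.300 → Σnom=-37.990; wc +0.280/-0.280 → slack +1.990/-1.920; half-tol=0.280, Σhalf²=0.730925
Nominal = -37.990. Worst-case = [-37.990 - 1.920, -37.990 + 1.990] = [-39.910, -36.000]. RSS = √0.730925 = 0.855.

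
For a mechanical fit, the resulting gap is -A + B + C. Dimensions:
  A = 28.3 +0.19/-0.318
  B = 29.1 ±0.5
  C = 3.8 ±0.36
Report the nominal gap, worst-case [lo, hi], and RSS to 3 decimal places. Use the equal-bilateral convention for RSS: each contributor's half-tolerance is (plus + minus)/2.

nominal=4.600 wc=[3.550,5.778] rss=0.666

Stack each dimension's contribution:
  -A: nom -28.300 → Σnom=-28.300; wc +0.318/-0.190 → slack +0.318/-0.190; half-tol=0.254, Σhalf²=0.064516
  +B: nom +29.100 → Σnom=0.800; wc +0.500/-0.500 → slack +0.818/-0.690; half-tol=0.500, Σhalf²=0.314516
  +C: nom +3.800 → Σnom=4.600; wc +0.360/-0.360 → slack +1.178/-1.050; half-tol=0.360, Σhalf²=0.444116
Nominal = 4.600. Worst-case = [4.600 - 1.050, 4.600 + 1.178] = [3.550, 5.778]. RSS = √0.444116 = 0.666.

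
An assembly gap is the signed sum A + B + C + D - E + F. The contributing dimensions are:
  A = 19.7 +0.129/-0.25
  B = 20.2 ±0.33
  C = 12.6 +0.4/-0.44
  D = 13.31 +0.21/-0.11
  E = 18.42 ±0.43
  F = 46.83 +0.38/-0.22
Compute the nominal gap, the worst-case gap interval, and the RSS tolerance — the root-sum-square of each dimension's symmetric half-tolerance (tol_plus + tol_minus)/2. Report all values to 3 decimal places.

nominal=94.220 wc=[92.440,96.099] rss=0.788

Stack each dimension's contribution:
  +A: nom +19.700 → Σnom=19.700; wc +0.129/-0.250 → slack +0.129/-0.250; half-tol=0.190, Σhalf²=0.035910
  +B: nom +20.200 → Σnom=39.900; wc +0.330/-0.330 → slack +0.459/-0.580; half-tol=0.330, Σhalf²=0.144810
  +C: nom +12.600 → Σnom=52.500; wc +0.400/-0.440 → slack +0.859/-1.020; half-tol=0.420, Σhalf²=0.321210
  +D: nom +13.310 → Σnom=65.810; wc +0.210/-0.110 → slack +1.069/-1.130; half-tol=0.160, Σhalf²=0.346810
  -E: nom -18.420 → Σnom=47.390; wc +0.430/-0.430 → slack +1.499/-1.560; half-tol=0.430, Σhalf²=0.531710
  +F: nom +46.830 → Σnom=94.220; wc +0.380/-0.220 → slack +1.879/-1.780; half-tol=0.300, Σhalf²=0.621710
Nominal = 94.220. Worst-case = [94.220 - 1.780, 94.220 + 1.879] = [92.440, 96.099]. RSS = √0.621710 = 0.788.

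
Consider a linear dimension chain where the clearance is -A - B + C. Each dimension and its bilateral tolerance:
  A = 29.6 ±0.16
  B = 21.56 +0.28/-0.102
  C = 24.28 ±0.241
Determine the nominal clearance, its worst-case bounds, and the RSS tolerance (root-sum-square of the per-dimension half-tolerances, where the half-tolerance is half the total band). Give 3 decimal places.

nominal=-26.880 wc=[-27.561,-26.377] rss=0.347

Stack each dimension's contribution:
  -A: nom -29.600 → Σnom=-29.600; wc +0.160/-0.160 → slack +0.160/-0.160; half-tol=0.160, Σhalf²=0.025600
  -B: nom -21.560 → Σnom=-51.160; wc +0.102/-0.280 → slack +0.262/-0.440; half-tol=0.191, Σhalf²=0.062081
  +C: nom +24.280 → Σnom=-26.880; wc +0.241/-0.241 → slack +0.503/-0.681; half-tol=0.241, Σhalf²=0.120162
Nominal = -26.880. Worst-case = [-26.880 - 0.681, -26.880 + 0.503] = [-27.561, -26.377]. RSS = √0.120162 = 0.347.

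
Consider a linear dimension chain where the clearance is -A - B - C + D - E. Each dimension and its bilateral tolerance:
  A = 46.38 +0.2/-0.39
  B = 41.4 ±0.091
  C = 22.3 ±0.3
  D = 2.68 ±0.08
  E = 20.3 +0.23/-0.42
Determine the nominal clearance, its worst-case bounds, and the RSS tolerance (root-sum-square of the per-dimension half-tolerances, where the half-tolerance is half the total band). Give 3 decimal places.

nominal=-127.700 wc=[-128.601,-126.419] rss=0.545

Stack each dimension's contribution:
  -A: nom -46.380 → Σnom=-46.380; wc +0.390/-0.200 → slack +0.390/-0.200; half-tol=0.295, Σhalf²=0.087025
  -B: nom -41.400 → Σnom=-87.780; wc +0.091/-0.091 → slack +0.481/-0.291; half-tol=0.091, Σhalf²=0.095306
  -C: nom -22.300 → Σnom=-110.080; wc +0.300/-0.300 → slack +0.781/-0.591; half-tol=0.300, Σhalf²=0.185306
  +D: nom +2.680 → Σnom=-107.400; wc +0.080/-0.080 → slack +0.861/-0.671; half-tol=0.080, Σhalf²=0.191706
  -E: nom -20.300 → Σnom=-127.700; wc +0.420/-0.230 → slack +1.281/-0.901; half-tol=0.325, Σhalf²=0.297331
Nominal = -127.700. Worst-case = [-127.700 - 0.901, -127.700 + 1.281] = [-128.601, -126.419]. RSS = √0.297331 = 0.545.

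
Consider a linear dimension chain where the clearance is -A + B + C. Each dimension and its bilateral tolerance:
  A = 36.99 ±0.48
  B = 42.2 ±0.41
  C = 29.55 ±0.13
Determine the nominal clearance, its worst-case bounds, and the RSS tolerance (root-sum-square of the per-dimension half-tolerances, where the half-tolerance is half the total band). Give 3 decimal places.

Stack each dimension's contribution:
  -A: nom -36.990 → Σnom=-36.990; wc +0.480/-0.480 → slack +0.480/-0.480; half-tol=0.480, Σhalf²=0.230400
  +B: nom +42.200 → Σnom=5.210; wc +0.410/-0.410 → slack +0.890/-0.890; half-tol=0.410, Σhalf²=0.398500
  +C: nom +29.550 → Σnom=34.760; wc +0.130/-0.130 → slack +1.020/-1.020; half-tol=0.130, Σhalf²=0.415400
Nominal = 34.760. Worst-case = [34.760 - 1.020, 34.760 + 1.020] = [33.740, 35.780]. RSS = √0.415400 = 0.645.

nominal=34.760 wc=[33.740,35.780] rss=0.645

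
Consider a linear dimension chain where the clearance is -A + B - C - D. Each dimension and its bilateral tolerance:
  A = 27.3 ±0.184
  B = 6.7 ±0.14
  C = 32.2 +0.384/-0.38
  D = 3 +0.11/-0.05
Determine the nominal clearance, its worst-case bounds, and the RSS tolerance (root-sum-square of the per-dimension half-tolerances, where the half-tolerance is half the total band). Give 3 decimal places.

Stack each dimension's contribution:
  -A: nom -27.300 → Σnom=-27.300; wc +0.184/-0.184 → slack +0.184/-0.184; half-tol=0.184, Σhalf²=0.033856
  +B: nom +6.700 → Σnom=-20.600; wc +0.140/-0.140 → slack +0.324/-0.324; half-tol=0.140, Σhalf²=0.053456
  -C: nom -32.200 → Σnom=-52.800; wc +0.380/-0.384 → slack +0.704/-0.708; half-tol=0.382, Σhalf²=0.199380
  -D: nom -3.000 → Σnom=-55.800; wc +0.050/-0.110 → slack +0.754/-0.818; half-tol=0.080, Σhalf²=0.205780
Nominal = -55.800. Worst-case = [-55.800 - 0.818, -55.800 + 0.754] = [-56.618, -55.046]. RSS = √0.205780 = 0.454.

nominal=-55.800 wc=[-56.618,-55.046] rss=0.454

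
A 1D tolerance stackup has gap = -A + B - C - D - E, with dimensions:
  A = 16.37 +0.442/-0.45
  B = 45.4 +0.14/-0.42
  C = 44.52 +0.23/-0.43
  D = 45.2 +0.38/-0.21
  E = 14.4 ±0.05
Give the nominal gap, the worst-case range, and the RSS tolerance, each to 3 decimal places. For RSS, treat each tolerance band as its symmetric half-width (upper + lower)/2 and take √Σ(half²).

nominal=-75.090 wc=[-76.612,-73.810] rss=0.690

Stack each dimension's contribution:
  -A: nom -16.370 → Σnom=-16.370; wc +0.450/-0.442 → slack +0.450/-0.442; half-tol=0.446, Σhalf²=0.198916
  +B: nom +45.400 → Σnom=29.030; wc +0.140/-0.420 → slack +0.590/-0.862; half-tol=0.280, Σhalf²=0.277316
  -C: nom -44.520 → Σnom=-15.490; wc +0.430/-0.230 → slack +1.020/-1.092; half-tol=0.330, Σhalf²=0.386216
  -D: nom -45.200 → Σnom=-60.690; wc +0.210/-0.380 → slack +1.230/-1.472; half-tol=0.295, Σhalf²=0.473241
  -E: nom -14.400 → Σnom=-75.090; wc +0.050/-0.050 → slack +1.280/-1.522; half-tol=0.050, Σhalf²=0.475741
Nominal = -75.090. Worst-case = [-75.090 - 1.522, -75.090 + 1.280] = [-76.612, -73.810]. RSS = √0.475741 = 0.690.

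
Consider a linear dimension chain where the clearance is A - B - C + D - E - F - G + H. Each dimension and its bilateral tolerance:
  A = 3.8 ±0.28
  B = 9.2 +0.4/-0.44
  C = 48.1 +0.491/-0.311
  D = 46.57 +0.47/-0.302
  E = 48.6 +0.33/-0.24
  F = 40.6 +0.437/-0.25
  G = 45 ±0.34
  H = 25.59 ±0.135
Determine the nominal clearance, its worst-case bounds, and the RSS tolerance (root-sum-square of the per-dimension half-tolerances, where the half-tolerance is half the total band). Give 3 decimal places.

Stack each dimension's contribution:
  +A: nom +3.800 → Σnom=3.800; wc +0.280/-0.280 → slack +0.280/-0.280; half-tol=0.280, Σhalf²=0.078400
  -B: nom -9.200 → Σnom=-5.400; wc +0.440/-0.400 → slack +0.720/-0.680; half-tol=0.420, Σhalf²=0.254800
  -C: nom -48.100 → Σnom=-53.500; wc +0.311/-0.491 → slack +1.031/-1.171; half-tol=0.401, Σhalf²=0.415601
  +D: nom +46.570 → Σnom=-6.930; wc +0.470/-0.302 → slack +1.501/-1.473; half-tol=0.386, Σhalf²=0.564597
  -E: nom -48.600 → Σnom=-55.530; wc +0.240/-0.330 → slack +1.741/-1.803; half-tol=0.285, Σhalf²=0.645822
  -F: nom -40.600 → Σnom=-96.130; wc +0.250/-0.437 → slack +1.991/-2.240; half-tol=0.344, Σhalf²=0.763814
  -G: nom -45.000 → Σnom=-141.130; wc +0.340/-0.340 → slack +2.331/-2.580; half-tol=0.340, Σhalf²=0.879414
  +H: nom +25.590 → Σnom=-115.540; wc +0.135/-0.135 → slack +2.466/-2.715; half-tol=0.135, Σhalf²=0.897639
Nominal = -115.540. Worst-case = [-115.540 - 2.715, -115.540 + 2.466] = [-118.255, -113.074]. RSS = √0.897639 = 0.947.

nominal=-115.540 wc=[-118.255,-113.074] rss=0.947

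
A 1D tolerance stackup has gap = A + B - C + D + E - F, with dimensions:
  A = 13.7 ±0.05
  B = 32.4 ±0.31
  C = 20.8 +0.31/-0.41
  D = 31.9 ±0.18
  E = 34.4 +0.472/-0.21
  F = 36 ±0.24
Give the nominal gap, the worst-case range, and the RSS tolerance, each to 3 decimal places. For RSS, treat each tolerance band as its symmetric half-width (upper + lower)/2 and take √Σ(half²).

nominal=55.600 wc=[54.300,57.262] rss=0.659

Stack each dimension's contribution:
  +A: nom +13.700 → Σnom=13.700; wc +0.050/-0.050 → slack +0.050/-0.050; half-tol=0.050, Σhalf²=0.002500
  +B: nom +32.400 → Σnom=46.100; wc +0.310/-0.310 → slack +0.360/-0.360; half-tol=0.310, Σhalf²=0.098600
  -C: nom -20.800 → Σnom=25.300; wc +0.410/-0.310 → slack +0.770/-0.670; half-tol=0.360, Σhalf²=0.228200
  +D: nom +31.900 → Σnom=57.200; wc +0.180/-0.180 → slack +0.950/-0.850; half-tol=0.180, Σhalf²=0.260600
  +E: nom +34.400 → Σnom=91.600; wc +0.472/-0.210 → slack +1.422/-1.060; half-tol=0.341, Σhalf²=0.376881
  -F: nom -36.000 → Σnom=55.600; wc +0.240/-0.240 → slack +1.662/-1.300; half-tol=0.240, Σhalf²=0.434481
Nominal = 55.600. Worst-case = [55.600 - 1.300, 55.600 + 1.662] = [54.300, 57.262]. RSS = √0.434481 = 0.659.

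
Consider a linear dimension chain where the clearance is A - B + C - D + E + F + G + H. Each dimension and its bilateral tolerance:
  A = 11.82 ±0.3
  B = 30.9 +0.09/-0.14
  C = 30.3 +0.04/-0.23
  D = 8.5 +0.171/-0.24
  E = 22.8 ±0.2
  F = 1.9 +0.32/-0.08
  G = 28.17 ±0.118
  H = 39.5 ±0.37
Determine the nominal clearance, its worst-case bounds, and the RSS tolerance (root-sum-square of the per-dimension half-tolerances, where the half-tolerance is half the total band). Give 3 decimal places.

nominal=95.090 wc=[93.531,96.818] rss=0.628

Stack each dimension's contribution:
  +A: nom +11.820 → Σnom=11.820; wc +0.300/-0.300 → slack +0.300/-0.300; half-tol=0.300, Σhalf²=0.090000
  -B: nom -30.900 → Σnom=-19.080; wc +0.140/-0.090 → slack +0.440/-0.390; half-tol=0.115, Σhalf²=0.103225
  +C: nom +30.300 → Σnom=11.220; wc +0.040/-0.230 → slack +0.480/-0.620; half-tol=0.135, Σhalf²=0.121450
  -D: nom -8.500 → Σnom=2.720; wc +0.240/-0.171 → slack +0.720/-0.791; half-tol=0.206, Σhalf²=0.163680
  +E: nom +22.800 → Σnom=25.520; wc +0.200/-0.200 → slack +0.920/-0.991; half-tol=0.200, Σhalf²=0.203680
  +F: nom +1.900 → Σnom=27.420; wc +0.320/-0.080 → slack +1.240/-1.071; half-tol=0.200, Σhalf²=0.243680
  +G: nom +28.170 → Σnom=55.590; wc +0.118/-0.118 → slack +1.358/-1.189; half-tol=0.118, Σhalf²=0.257604
  +H: nom +39.500 → Σnom=95.090; wc +0.370/-0.370 → slack +1.728/-1.559; half-tol=0.370, Σhalf²=0.394504
Nominal = 95.090. Worst-case = [95.090 - 1.559, 95.090 + 1.728] = [93.531, 96.818]. RSS = √0.394504 = 0.628.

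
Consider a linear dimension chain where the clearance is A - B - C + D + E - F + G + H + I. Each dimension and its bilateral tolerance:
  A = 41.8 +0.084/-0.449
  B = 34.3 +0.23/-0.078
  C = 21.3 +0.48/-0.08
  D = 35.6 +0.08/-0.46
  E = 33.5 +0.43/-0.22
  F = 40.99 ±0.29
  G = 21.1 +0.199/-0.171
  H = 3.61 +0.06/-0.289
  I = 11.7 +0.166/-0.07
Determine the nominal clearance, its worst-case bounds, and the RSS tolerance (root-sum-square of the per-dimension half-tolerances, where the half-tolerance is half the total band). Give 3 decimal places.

Stack each dimension's contribution:
  +A: nom +41.800 → Σnom=41.800; wc +0.084/-0.449 → slack +0.084/-0.449; half-tol=0.267, Σhalf²=0.071022
  -B: nom -34.300 → Σnom=7.500; wc +0.078/-0.230 → slack +0.162/-0.679; half-tol=0.154, Σhalf²=0.094738
  -C: nom -21.300 → Σnom=-13.800; wc +0.080/-0.480 → slack +0.242/-1.159; half-tol=0.280, Σhalf²=0.173138
  +D: nom +35.600 → Σnom=21.800; wc +0.080/-0.460 → slack +0.322/-1.619; half-tol=0.270, Σhalf²=0.246038
  +E: nom +33.500 → Σnom=55.300; wc +0.430/-0.220 → slack +0.752/-1.839; half-tol=0.325, Σhalf²=0.351663
  -F: nom -40.990 → Σnom=14.310; wc +0.290/-0.290 → slack +1.042/-2.129; half-tol=0.290, Σhalf²=0.435763
  +G: nom +21.100 → Σnom=35.410; wc +0.199/-0.171 → slack +1.241/-2.300; half-tol=0.185, Σhalf²=0.469988
  +H: nom +3.610 → Σnom=39.020; wc +0.060/-0.289 → slack +1.301/-2.589; half-tol=0.174, Σhalf²=0.500439
  +I: nom +11.700 → Σnom=50.720; wc +0.166/-0.070 → slack +1.467/-2.659; half-tol=0.118, Σhalf²=0.514363
Nominal = 50.720. Worst-case = [50.720 - 2.659, 50.720 + 1.467] = [48.061, 52.187]. RSS = √0.514363 = 0.717.

nominal=50.720 wc=[48.061,52.187] rss=0.717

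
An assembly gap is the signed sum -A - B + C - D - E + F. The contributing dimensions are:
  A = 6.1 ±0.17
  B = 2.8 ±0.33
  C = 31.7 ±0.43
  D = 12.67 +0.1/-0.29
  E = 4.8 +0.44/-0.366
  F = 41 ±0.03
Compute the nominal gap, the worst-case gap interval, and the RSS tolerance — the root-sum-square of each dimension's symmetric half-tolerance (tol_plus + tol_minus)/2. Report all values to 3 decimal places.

nominal=46.330 wc=[44.830,47.946] rss=0.724

Stack each dimension's contribution:
  -A: nom -6.100 → Σnom=-6.100; wc +0.170/-0.170 → slack +0.170/-0.170; half-tol=0.170, Σhalf²=0.028900
  -B: nom -2.800 → Σnom=-8.900; wc +0.330/-0.330 → slack +0.500/-0.500; half-tol=0.330, Σhalf²=0.137800
  +C: nom +31.700 → Σnom=22.800; wc +0.430/-0.430 → slack +0.930/-0.930; half-tol=0.430, Σhalf²=0.322700
  -D: nom -12.670 → Σnom=10.130; wc +0.290/-0.100 → slack +1.220/-1.030; half-tol=0.195, Σhalf²=0.360725
  -E: nom -4.800 → Σnom=5.330; wc +0.366/-0.440 → slack +1.586/-1.470; half-tol=0.403, Σhalf²=0.523134
  +F: nom +41.000 → Σnom=46.330; wc +0.030/-0.030 → slack +1.616/-1.500; half-tol=0.030, Σhalf²=0.524034
Nominal = 46.330. Worst-case = [46.330 - 1.500, 46.330 + 1.616] = [44.830, 47.946]. RSS = √0.524034 = 0.724.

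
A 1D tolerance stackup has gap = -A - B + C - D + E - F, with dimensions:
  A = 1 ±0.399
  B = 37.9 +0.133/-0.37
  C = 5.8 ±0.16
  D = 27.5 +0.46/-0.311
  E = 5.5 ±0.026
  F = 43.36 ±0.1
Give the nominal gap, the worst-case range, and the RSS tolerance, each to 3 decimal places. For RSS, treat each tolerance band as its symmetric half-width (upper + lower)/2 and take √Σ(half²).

Stack each dimension's contribution:
  -A: nom -1.000 → Σnom=-1.000; wc +0.399/-0.399 → slack +0.399/-0.399; half-tol=0.399, Σhalf²=0.159201
  -B: nom -37.900 → Σnom=-38.900; wc +0.370/-0.133 → slack +0.769/-0.532; half-tol=0.252, Σhalf²=0.222453
  +C: nom +5.800 → Σnom=-33.100; wc +0.160/-0.160 → slack +0.929/-0.692; half-tol=0.160, Σhalf²=0.248053
  -D: nom -27.500 → Σnom=-60.600; wc +0.311/-0.460 → slack +1.240/-1.152; half-tol=0.386, Σhalf²=0.396664
  +E: nom +5.500 → Σnom=-55.100; wc +0.026/-0.026 → slack +1.266/-1.178; half-tol=0.026, Σhalf²=0.397340
  -F: nom -43.360 → Σnom=-98.460; wc +0.100/-0.100 → slack +1.366/-1.278; half-tol=0.100, Σhalf²=0.407340
Nominal = -98.460. Worst-case = [-98.460 - 1.278, -98.460 + 1.366] = [-99.738, -97.094]. RSS = √0.407340 = 0.638.

nominal=-98.460 wc=[-99.738,-97.094] rss=0.638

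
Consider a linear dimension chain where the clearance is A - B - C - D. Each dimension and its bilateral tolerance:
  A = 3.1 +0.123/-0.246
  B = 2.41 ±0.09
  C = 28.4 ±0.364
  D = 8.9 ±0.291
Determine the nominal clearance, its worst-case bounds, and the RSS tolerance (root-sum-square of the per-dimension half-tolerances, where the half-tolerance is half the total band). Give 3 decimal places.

Stack each dimension's contribution:
  +A: nom +3.100 → Σnom=3.100; wc +0.123/-0.246 → slack +0.123/-0.246; half-tol=0.184, Σhalf²=0.034040
  -B: nom -2.410 → Σnom=0.690; wc +0.090/-0.090 → slack +0.213/-0.336; half-tol=0.090, Σhalf²=0.042140
  -C: nom -28.400 → Σnom=-27.710; wc +0.364/-0.364 → slack +0.577/-0.700; half-tol=0.364, Σhalf²=0.174636
  -D: nom -8.900 → Σnom=-36.610; wc +0.291/-0.291 → slack +0.868/-0.991; half-tol=0.291, Σhalf²=0.259317
Nominal = -36.610. Worst-case = [-36.610 - 0.991, -36.610 + 0.868] = [-37.601, -35.742]. RSS = √0.259317 = 0.509.

nominal=-36.610 wc=[-37.601,-35.742] rss=0.509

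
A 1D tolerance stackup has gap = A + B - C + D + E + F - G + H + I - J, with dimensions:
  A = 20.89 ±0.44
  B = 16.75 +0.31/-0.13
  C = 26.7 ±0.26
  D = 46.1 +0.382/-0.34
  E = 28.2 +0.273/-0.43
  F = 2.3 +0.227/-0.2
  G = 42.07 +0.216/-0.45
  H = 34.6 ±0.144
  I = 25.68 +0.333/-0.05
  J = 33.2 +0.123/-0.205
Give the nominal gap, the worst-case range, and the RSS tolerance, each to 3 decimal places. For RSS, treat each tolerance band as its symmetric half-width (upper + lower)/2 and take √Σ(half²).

nominal=72.550 wc=[70.217,75.574] rss=0.897

Stack each dimension's contribution:
  +A: nom +20.890 → Σnom=20.890; wc +0.440/-0.440 → slack +0.440/-0.440; half-tol=0.440, Σhalf²=0.193600
  +B: nom +16.750 → Σnom=37.640; wc +0.310/-0.130 → slack +0.750/-0.570; half-tol=0.220, Σhalf²=0.242000
  -C: nom -26.700 → Σnom=10.940; wc +0.260/-0.260 → slack +1.010/-0.830; half-tol=0.260, Σhalf²=0.309600
  +D: nom +46.100 → Σnom=57.040; wc +0.382/-0.340 → slack +1.392/-1.170; half-tol=0.361, Σhalf²=0.439921
  +E: nom +28.200 → Σnom=85.240; wc +0.273/-0.430 → slack +1.665/-1.600; half-tol=0.352, Σhalf²=0.563473
  +F: nom +2.300 → Σnom=87.540; wc +0.227/-0.200 → slack +1.892/-1.800; half-tol=0.214, Σhalf²=0.609056
  -G: nom -42.070 → Σnom=45.470; wc +0.450/-0.216 → slack +2.342/-2.016; half-tol=0.333, Σhalf²=0.719945
  +H: nom +34.600 → Σnom=80.070; wc +0.144/-0.144 → slack +2.486/-2.160; half-tol=0.144, Σhalf²=0.740681
  +I: nom +25.680 → Σnom=105.750; wc +0.333/-0.050 → slack +2.819/-2.210; half-tol=0.192, Σhalf²=0.777353
  -J: nom -33.200 → Σnom=72.550; wc +0.205/-0.123 → slack +3.024/-2.333; half-tol=0.164, Σhalf²=0.804249
Nominal = 72.550. Worst-case = [72.550 - 2.333, 72.550 + 3.024] = [70.217, 75.574]. RSS = √0.804249 = 0.897.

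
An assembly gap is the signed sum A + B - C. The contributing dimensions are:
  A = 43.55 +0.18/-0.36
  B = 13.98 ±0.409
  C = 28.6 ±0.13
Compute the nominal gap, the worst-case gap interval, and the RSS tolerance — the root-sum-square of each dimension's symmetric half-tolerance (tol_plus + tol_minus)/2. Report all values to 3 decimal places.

Stack each dimension's contribution:
  +A: nom +43.550 → Σnom=43.550; wc +0.180/-0.360 → slack +0.180/-0.360; half-tol=0.270, Σhalf²=0.072900
  +B: nom +13.980 → Σnom=57.530; wc +0.409/-0.409 → slack +0.589/-0.769; half-tol=0.409, Σhalf²=0.240181
  -C: nom -28.600 → Σnom=28.930; wc +0.130/-0.130 → slack +0.719/-0.899; half-tol=0.130, Σhalf²=0.257081
Nominal = 28.930. Worst-case = [28.930 - 0.899, 28.930 + 0.719] = [28.031, 29.649]. RSS = √0.257081 = 0.507.

nominal=28.930 wc=[28.031,29.649] rss=0.507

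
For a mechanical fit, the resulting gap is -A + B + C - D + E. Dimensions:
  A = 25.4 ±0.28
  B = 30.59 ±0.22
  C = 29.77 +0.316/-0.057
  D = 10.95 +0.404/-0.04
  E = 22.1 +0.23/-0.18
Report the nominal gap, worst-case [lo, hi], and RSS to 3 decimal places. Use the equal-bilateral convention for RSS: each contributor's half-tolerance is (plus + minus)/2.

Stack each dimension's contribution:
  -A: nom -25.400 → Σnom=-25.400; wc +0.280/-0.280 → slack +0.280/-0.280; half-tol=0.280, Σhalf²=0.078400
  +B: nom +30.590 → Σnom=5.190; wc +0.220/-0.220 → slack +0.500/-0.500; half-tol=0.220, Σhalf²=0.126800
  +C: nom +29.770 → Σnom=34.960; wc +0.316/-0.057 → slack +0.816/-0.557; half-tol=0.186, Σhalf²=0.161582
  -D: nom -10.950 → Σnom=24.010; wc +0.040/-0.404 → slack +0.856/-0.961; half-tol=0.222, Σhalf²=0.210866
  +E: nom +22.100 → Σnom=46.110; wc +0.230/-0.180 → slack +1.086/-1.141; half-tol=0.205, Σhalf²=0.252891
Nominal = 46.110. Worst-case = [46.110 - 1.141, 46.110 + 1.086] = [44.969, 47.196]. RSS = √0.252891 = 0.503.

nominal=46.110 wc=[44.969,47.196] rss=0.503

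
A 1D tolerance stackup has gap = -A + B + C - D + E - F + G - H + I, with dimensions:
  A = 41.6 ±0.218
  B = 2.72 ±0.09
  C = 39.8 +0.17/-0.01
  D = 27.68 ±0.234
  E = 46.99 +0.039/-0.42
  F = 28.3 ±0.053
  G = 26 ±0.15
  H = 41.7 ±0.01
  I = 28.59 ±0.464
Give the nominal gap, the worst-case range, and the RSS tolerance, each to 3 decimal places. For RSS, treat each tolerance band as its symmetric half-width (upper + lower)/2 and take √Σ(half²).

nominal=4.820 wc=[3.171,6.248] rss=0.642

Stack each dimension's contribution:
  -A: nom -41.600 → Σnom=-41.600; wc +0.218/-0.218 → slack +0.218/-0.218; half-tol=0.218, Σhalf²=0.047524
  +B: nom +2.720 → Σnom=-38.880; wc +0.090/-0.090 → slack +0.308/-0.308; half-tol=0.090, Σhalf²=0.055624
  +C: nom +39.800 → Σnom=0.920; wc +0.170/-0.010 → slack +0.478/-0.318; half-tol=0.090, Σhalf²=0.063724
  -D: nom -27.680 → Σnom=-26.760; wc +0.234/-0.234 → slack +0.712/-0.552; half-tol=0.234, Σhalf²=0.118480
  +E: nom +46.990 → Σnom=20.230; wc +0.039/-0.420 → slack +0.751/-0.972; half-tol=0.229, Σhalf²=0.171150
  -F: nom -28.300 → Σnom=-8.070; wc +0.053/-0.053 → slack +0.804/-1.025; half-tol=0.053, Σhalf²=0.173959
  +G: nom +26.000 → Σnom=17.930; wc +0.150/-0.150 → slack +0.954/-1.175; half-tol=0.150, Σhalf²=0.196459
  -H: nom -41.700 → Σnom=-23.770; wc +0.010/-0.010 → slack +0.964/-1.185; half-tol=0.010, Σhalf²=0.196559
  +I: nom +28.590 → Σnom=4.820; wc +0.464/-0.464 → slack +1.428/-1.649; half-tol=0.464, Σhalf²=0.411855
Nominal = 4.820. Worst-case = [4.820 - 1.649, 4.820 + 1.428] = [3.171, 6.248]. RSS = √0.411855 = 0.642.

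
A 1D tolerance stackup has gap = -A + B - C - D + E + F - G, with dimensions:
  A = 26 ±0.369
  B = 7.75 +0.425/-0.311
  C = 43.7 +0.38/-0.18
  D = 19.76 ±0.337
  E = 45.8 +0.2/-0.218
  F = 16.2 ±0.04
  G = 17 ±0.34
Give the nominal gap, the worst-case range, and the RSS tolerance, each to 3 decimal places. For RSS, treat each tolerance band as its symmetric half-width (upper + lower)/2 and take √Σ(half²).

Stack each dimension's contribution:
  -A: nom -26.000 → Σnom=-26.000; wc +0.369/-0.369 → slack +0.369/-0.369; half-tol=0.369, Σhalf²=0.136161
  +B: nom +7.750 → Σnom=-18.250; wc +0.425/-0.311 → slack +0.794/-0.680; half-tol=0.368, Σhalf²=0.271585
  -C: nom -43.700 → Σnom=-61.950; wc +0.180/-0.380 → slack +0.974/-1.060; half-tol=0.280, Σhalf²=0.349985
  -D: nom -19.760 → Σnom=-81.710; wc +0.337/-0.337 → slack +1.311/-1.397; half-tol=0.337, Σhalf²=0.463554
  +E: nom +45.800 → Σnom=-35.910; wc +0.200/-0.218 → slack +1.511/-1.615; half-tol=0.209, Σhalf²=0.507235
  +F: nom +16.200 → Σnom=-19.710; wc +0.040/-0.040 → slack +1.551/-1.655; half-tol=0.040, Σhalf²=0.508835
  -G: nom -17.000 → Σnom=-36.710; wc +0.340/-0.340 → slack +1.891/-1.995; half-tol=0.340, Σhalf²=0.624435
Nominal = -36.710. Worst-case = [-36.710 - 1.995, -36.710 + 1.891] = [-38.705, -34.819]. RSS = √0.624435 = 0.790.

nominal=-36.710 wc=[-38.705,-34.819] rss=0.790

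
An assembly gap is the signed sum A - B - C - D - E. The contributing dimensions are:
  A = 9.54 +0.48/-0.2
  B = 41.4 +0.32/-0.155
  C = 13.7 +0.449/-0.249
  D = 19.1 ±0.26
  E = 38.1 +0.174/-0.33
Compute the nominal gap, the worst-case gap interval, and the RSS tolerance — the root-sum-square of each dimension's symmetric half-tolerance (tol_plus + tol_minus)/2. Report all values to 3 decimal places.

nominal=-102.760 wc=[-104.163,-101.286] rss=0.652

Stack each dimension's contribution:
  +A: nom +9.540 → Σnom=9.540; wc +0.480/-0.200 → slack +0.480/-0.200; half-tol=0.340, Σhalf²=0.115600
  -B: nom -41.400 → Σnom=-31.860; wc +0.155/-0.320 → slack +0.635/-0.520; half-tol=0.237, Σhalf²=0.172006
  -C: nom -13.700 → Σnom=-45.560; wc +0.249/-0.449 → slack +0.884/-0.969; half-tol=0.349, Σhalf²=0.293807
  -D: nom -19.100 → Σnom=-64.660; wc +0.260/-0.260 → slack +1.144/-1.229; half-tol=0.260, Σhalf²=0.361407
  -E: nom -38.100 → Σnom=-102.760; wc +0.330/-0.174 → slack +1.474/-1.403; half-tol=0.252, Σhalf²=0.424911
Nominal = -102.760. Worst-case = [-102.760 - 1.403, -102.760 + 1.474] = [-104.163, -101.286]. RSS = √0.424911 = 0.652.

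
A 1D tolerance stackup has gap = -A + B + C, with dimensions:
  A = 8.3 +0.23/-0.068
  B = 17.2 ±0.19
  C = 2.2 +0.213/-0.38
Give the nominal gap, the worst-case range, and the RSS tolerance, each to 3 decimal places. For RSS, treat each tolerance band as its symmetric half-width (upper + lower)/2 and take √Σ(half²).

Stack each dimension's contribution:
  -A: nom -8.300 → Σnom=-8.300; wc +0.068/-0.230 → slack +0.068/-0.230; half-tol=0.149, Σhalf²=0.022201
  +B: nom +17.200 → Σnom=8.900; wc +0.190/-0.190 → slack +0.258/-0.420; half-tol=0.190, Σhalf²=0.058301
  +C: nom +2.200 → Σnom=11.100; wc +0.213/-0.380 → slack +0.471/-0.800; half-tol=0.296, Σhalf²=0.146213
Nominal = 11.100. Worst-case = [11.100 - 0.800, 11.100 + 0.471] = [10.300, 11.571]. RSS = √0.146213 = 0.382.

nominal=11.100 wc=[10.300,11.571] rss=0.382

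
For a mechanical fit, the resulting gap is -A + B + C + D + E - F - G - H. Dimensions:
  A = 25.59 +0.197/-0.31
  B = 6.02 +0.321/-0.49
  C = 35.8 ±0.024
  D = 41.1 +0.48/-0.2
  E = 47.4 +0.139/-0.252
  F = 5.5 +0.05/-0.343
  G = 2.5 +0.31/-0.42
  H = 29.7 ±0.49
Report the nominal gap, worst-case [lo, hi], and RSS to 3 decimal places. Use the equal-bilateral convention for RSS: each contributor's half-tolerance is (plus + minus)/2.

Stack each dimension's contribution:
  -A: nom -25.590 → Σnom=-25.590; wc +0.310/-0.197 → slack +0.310/-0.197; half-tol=0.254, Σhalf²=0.064262
  +B: nom +6.020 → Σnom=-19.570; wc +0.321/-0.490 → slack +0.631/-0.687; half-tol=0.405, Σhalf²=0.228692
  +C: nom +35.800 → Σnom=16.230; wc +0.024/-0.024 → slack +0.655/-0.711; half-tol=0.024, Σhalf²=0.229268
  +D: nom +41.100 → Σnom=57.330; wc +0.480/-0.200 → slack +1.135/-0.911; half-tol=0.340, Σhalf²=0.344868
  +E: nom +47.400 → Σnom=104.730; wc +0.139/-0.252 → slack +1.274/-1.163; half-tol=0.196, Σhalf²=0.383089
  -F: nom -5.500 → Σnom=99.230; wc +0.343/-0.050 → slack +1.617/-1.213; half-tol=0.197, Σhalf²=0.421701
  -G: nom -2.500 → Σnom=96.730; wc +0.420/-0.310 → slack +2.037/-1.523; half-tol=0.365, Σhalf²=0.554926
  -H: nom -29.700 → Σnom=67.030; wc +0.490/-0.490 → slack +2.527/-2.013; half-tol=0.490, Σhalf²=0.795026
Nominal = 67.030. Worst-case = [67.030 - 2.013, 67.030 + 2.527] = [65.017, 69.557]. RSS = √0.795026 = 0.892.

nominal=67.030 wc=[65.017,69.557] rss=0.892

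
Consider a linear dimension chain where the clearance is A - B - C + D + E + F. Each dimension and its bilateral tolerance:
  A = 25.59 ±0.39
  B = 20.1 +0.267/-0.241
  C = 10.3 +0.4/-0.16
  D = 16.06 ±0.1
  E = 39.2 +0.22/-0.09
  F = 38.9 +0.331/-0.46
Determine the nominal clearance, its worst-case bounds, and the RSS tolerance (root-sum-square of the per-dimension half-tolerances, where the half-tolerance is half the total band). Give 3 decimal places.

nominal=89.350 wc=[87.643,90.792] rss=0.697

Stack each dimension's contribution:
  +A: nom +25.590 → Σnom=25.590; wc +0.390/-0.390 → slack +0.390/-0.390; half-tol=0.390, Σhalf²=0.152100
  -B: nom -20.100 → Σnom=5.490; wc +0.241/-0.267 → slack +0.631/-0.657; half-tol=0.254, Σhalf²=0.216616
  -C: nom -10.300 → Σnom=-4.810; wc +0.160/-0.400 → slack +0.791/-1.057; half-tol=0.280, Σhalf²=0.295016
  +D: nom +16.060 → Σnom=11.250; wc +0.100/-0.100 → slack +0.891/-1.157; half-tol=0.100, Σhalf²=0.305016
  +E: nom +39.200 → Σnom=50.450; wc +0.220/-0.090 → slack +1.111/-1.247; half-tol=0.155, Σhalf²=0.329041
  +F: nom +38.900 → Σnom=89.350; wc +0.331/-0.460 → slack +1.442/-1.707; half-tol=0.396, Σhalf²=0.485461
Nominal = 89.350. Worst-case = [89.350 - 1.707, 89.350 + 1.442] = [87.643, 90.792]. RSS = √0.485461 = 0.697.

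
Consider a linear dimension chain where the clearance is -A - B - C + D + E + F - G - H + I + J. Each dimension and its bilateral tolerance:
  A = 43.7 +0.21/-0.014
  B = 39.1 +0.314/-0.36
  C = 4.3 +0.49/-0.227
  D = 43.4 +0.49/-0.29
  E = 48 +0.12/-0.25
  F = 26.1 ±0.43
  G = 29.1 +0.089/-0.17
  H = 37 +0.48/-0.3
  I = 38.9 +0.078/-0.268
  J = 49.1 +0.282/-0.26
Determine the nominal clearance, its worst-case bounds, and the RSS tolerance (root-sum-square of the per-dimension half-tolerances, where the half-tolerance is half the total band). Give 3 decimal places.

nominal=52.300 wc=[49.219,54.771] rss=0.948

Stack each dimension's contribution:
  -A: nom -43.700 → Σnom=-43.700; wc +0.014/-0.210 → slack +0.014/-0.210; half-tol=0.112, Σhalf²=0.012544
  -B: nom -39.100 → Σnom=-82.800; wc +0.360/-0.314 → slack +0.374/-0.524; half-tol=0.337, Σhalf²=0.126113
  -C: nom -4.300 → Σnom=-87.100; wc +0.227/-0.490 → slack +0.601/-1.014; half-tol=0.358, Σhalf²=0.254635
  +D: nom +43.400 → Σnom=-43.700; wc +0.490/-0.290 → slack +1.091/-1.304; half-tol=0.390, Σhalf²=0.406735
  +E: nom +48.000 → Σnom=4.300; wc +0.120/-0.250 → slack +1.211/-1.554; half-tol=0.185, Σhalf²=0.440960
  +F: nom +26.100 → Σnom=30.400; wc +0.430/-0.430 → slack +1.641/-1.984; half-tol=0.430, Σhalf²=0.625860
  -G: nom -29.100 → Σnom=1.300; wc +0.170/-0.089 → slack +1.811/-2.073; half-tol=0.130, Σhalf²=0.642630
  -H: nom -37.000 → Σnom=-35.700; wc +0.300/-0.480 → slack +2.111/-2.553; half-tol=0.390, Σhalf²=0.794731
  +I: nom +38.900 → Σnom=3.200; wc +0.078/-0.268 → slack +2.189/-2.821; half-tol=0.173, Σhalf²=0.824659
  +J: nom +49.100 → Σnom=52.300; wc +0.282/-0.260 → slack +2.471/-3.081; half-tol=0.271, Σhalf²=0.898100
Nominal = 52.300. Worst-case = [52.300 - 3.081, 52.300 + 2.471] = [49.219, 54.771]. RSS = √0.898100 = 0.948.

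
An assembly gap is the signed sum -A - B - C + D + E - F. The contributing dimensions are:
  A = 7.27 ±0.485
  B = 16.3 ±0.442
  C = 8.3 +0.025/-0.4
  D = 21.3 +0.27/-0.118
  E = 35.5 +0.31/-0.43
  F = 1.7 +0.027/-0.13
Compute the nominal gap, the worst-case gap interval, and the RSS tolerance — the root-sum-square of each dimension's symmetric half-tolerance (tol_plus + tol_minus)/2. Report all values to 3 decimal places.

nominal=23.230 wc=[21.703,25.267] rss=0.810

Stack each dimension's contribution:
  -A: nom -7.270 → Σnom=-7.270; wc +0.485/-0.485 → slack +0.485/-0.485; half-tol=0.485, Σhalf²=0.235225
  -B: nom -16.300 → Σnom=-23.570; wc +0.442/-0.442 → slack +0.927/-0.927; half-tol=0.442, Σhalf²=0.430589
  -C: nom -8.300 → Σnom=-31.870; wc +0.400/-0.025 → slack +1.327/-0.952; half-tol=0.213, Σhalf²=0.475745
  +D: nom +21.300 → Σnom=-10.570; wc +0.270/-0.118 → slack +1.597/-1.070; half-tol=0.194, Σhalf²=0.513381
  +E: nom +35.500 → Σnom=24.930; wc +0.310/-0.430 → slack +1.907/-1.500; half-tol=0.370, Σhalf²=0.650281
  -F: nom -1.700 → Σnom=23.230; wc +0.130/-0.027 → slack +2.037/-1.527; half-tol=0.079, Σhalf²=0.656444
Nominal = 23.230. Worst-case = [23.230 - 1.527, 23.230 + 2.037] = [21.703, 25.267]. RSS = √0.656444 = 0.810.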